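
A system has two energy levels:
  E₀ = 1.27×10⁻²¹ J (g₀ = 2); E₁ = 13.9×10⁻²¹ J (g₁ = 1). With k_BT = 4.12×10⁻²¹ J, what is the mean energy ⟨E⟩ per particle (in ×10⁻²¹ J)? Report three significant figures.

Eᵢ/kT = 0.30825, 3.3738.
Z = Σ gᵢe^(−Eᵢ/kT) = 2·e^(−0.30825) + 1·e^(−3.3738) = 1.4695 + 0.034259 = 1.5038.
⟨E⟩ = Σ Eᵢ gᵢe^(−Eᵢ/kT) / Z = (1.27·1.4695 + 13.9·0.034259) / 1.5038 = 1.56 ×10⁻²¹ J.

1.56 ×10⁻²¹ J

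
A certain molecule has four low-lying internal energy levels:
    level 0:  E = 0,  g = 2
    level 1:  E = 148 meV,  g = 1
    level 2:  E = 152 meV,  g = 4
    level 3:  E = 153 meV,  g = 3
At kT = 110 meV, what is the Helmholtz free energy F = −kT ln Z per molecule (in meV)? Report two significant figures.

Eᵢ/kT = 0, 1.345, 1.382, 1.391.
Z = Σ gᵢe^(−Eᵢ/kT) = 2·e^(−0) + 1·e^(−1.345) + 4·e^(−1.382) + 3·e^(−1.391) = 2.000 + 0.2605 + 1.004 + 0.7465 = 4.011.
F = −kT ln Z = −110 × ln(4.011) = −110 × 1.389 = -150 meV.

-150 meV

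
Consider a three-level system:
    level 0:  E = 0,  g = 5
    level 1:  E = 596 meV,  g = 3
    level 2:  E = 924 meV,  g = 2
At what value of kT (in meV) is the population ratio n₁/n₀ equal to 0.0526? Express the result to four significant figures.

244.8 meV

n₁/n₀ = (g₁/g₀) exp[−(E₁−E₀)/kT] = 0.0526.
⇒ (E₁−E₀)/kT = ln((3/5)/0.0526) = ln(11.4068) = 2.43421.
kT = 596 meV / 2.43421 = 244.8 meV.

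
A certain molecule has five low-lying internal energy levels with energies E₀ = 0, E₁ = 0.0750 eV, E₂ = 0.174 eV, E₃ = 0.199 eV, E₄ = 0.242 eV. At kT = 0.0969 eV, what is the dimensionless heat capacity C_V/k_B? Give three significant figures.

0.641

Eᵢ/kT = 0, 0.77399, 1.7957, 2.0537, 2.4974.
Z = Σ e^(−Eᵢ/kT) = e^(−0) + e^(−0.77399) + e^(−1.7957) + e^(−2.0537) + e^(−2.4974) = 1.0000 + 0.46117 + 0.16601 + 0.12826 + 0.082299 = 1.8377.
⟨E⟩ = 0.059266 eV, ⟨E²⟩ = 0.0095332 eV².
C_V/k_B = (⟨E²⟩ − ⟨E⟩²)/(kT)² = (0.0095332 − 0.0035125)/0.0093896 = 0.641.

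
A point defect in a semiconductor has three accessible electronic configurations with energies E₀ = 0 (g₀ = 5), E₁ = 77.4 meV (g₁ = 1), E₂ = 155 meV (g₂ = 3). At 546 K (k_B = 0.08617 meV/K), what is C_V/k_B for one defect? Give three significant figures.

k_BT = 0.08617 × 546 K = 47.049 meV.
Eᵢ/kT = 0, 1.6451, 3.2944.
Z = Σ gᵢe^(−Eᵢ/kT) = 5·e^(−0) + 1·e^(−1.6451) + 3·e^(−3.2944) = 5.0000 + 0.19299 + 0.11127 = 5.3043.
⟨E⟩ = 6.0676 meV, ⟨E²⟩ = 721.95 meV².
C_V/k_B = (⟨E²⟩ − ⟨E⟩²)/(kT)² = (721.95 − 36.816)/2213.6 = 0.310.

0.310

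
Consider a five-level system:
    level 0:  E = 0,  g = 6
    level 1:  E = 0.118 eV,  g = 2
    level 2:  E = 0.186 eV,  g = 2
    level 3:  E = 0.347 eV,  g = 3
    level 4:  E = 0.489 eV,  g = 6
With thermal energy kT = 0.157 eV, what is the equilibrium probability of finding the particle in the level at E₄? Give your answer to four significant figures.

0.03268

Eᵢ/kT = 0, 0.751592, 1.18471, 2.21019, 3.11465.
Z = Σ gᵢe^(−Eᵢ/kT) = 6·e^(−0) + 2·e^(−0.751592) + 2·e^(−1.18471) + 3·e^(−2.21019) + 6·e^(−3.11465) = 6.00000 + 0.943230 + 0.611670 + 0.329039 + 0.266364 = 8.15030.
P₄ = g₄ e^(−E₄/kT) / Z = 0.266364/8.15030 = 0.03268.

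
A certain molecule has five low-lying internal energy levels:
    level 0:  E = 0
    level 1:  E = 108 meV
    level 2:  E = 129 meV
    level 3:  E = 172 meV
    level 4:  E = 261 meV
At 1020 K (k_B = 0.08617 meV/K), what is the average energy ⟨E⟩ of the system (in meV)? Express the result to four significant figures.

57.72 meV

k_BT = 0.08617 × 1020 K = 87.8934 meV.
Eᵢ/kT = 0, 1.22876, 1.46769, 1.95692, 2.96951.
Z = Σ e^(−Eᵢ/kT) = e^(−0) + e^(−1.22876) + e^(−1.46769) + e^(−1.95692) + e^(−2.96951) = 1.00000 + 0.292655 + 0.230457 + 0.141293 + 0.0513285 = 1.71573.
⟨E⟩ = Σ Eᵢ e^(−Eᵢ/kT) / Z = (0·1.00000 + 108·0.292655 + 129·0.230457 + 172·0.141293 + 261·0.0513285) / 1.71573 = 57.72 meV.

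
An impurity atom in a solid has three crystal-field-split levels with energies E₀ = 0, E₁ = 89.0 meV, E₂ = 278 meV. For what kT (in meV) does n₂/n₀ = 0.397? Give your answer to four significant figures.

300.9 meV

n₂/n₀ = exp[−(E₂−E₀)/kT] = 0.397.
⇒ (E₂−E₀)/kT = ln(1/0.397) = ln(2.51889) = 0.923818.
kT = 278 meV / 0.923818 = 300.9 meV.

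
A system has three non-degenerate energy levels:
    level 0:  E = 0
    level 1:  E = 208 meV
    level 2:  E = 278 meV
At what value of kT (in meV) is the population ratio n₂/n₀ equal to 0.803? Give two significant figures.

n₂/n₀ = exp[−(E₂−E₀)/kT] = 0.803.
⇒ (E₂−E₀)/kT = ln(1/0.803) = ln(1.245) = 0.2191.
kT = 278 meV / 0.2191 = 1300 meV.

1300 meV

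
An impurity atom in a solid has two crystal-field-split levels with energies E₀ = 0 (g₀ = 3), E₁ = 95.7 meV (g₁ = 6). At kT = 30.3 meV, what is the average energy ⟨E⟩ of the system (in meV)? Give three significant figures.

Eᵢ/kT = 0, 3.1584.
Z = Σ gᵢe^(−Eᵢ/kT) = 3·e^(−0) + 6·e^(−3.1584) = 3.0000 + 0.25496 = 3.2550.
⟨E⟩ = Σ Eᵢ gᵢe^(−Eᵢ/kT) / Z = (0·3.0000 + 95.7·0.25496) / 3.2550 = 7.50 meV.

7.50 meV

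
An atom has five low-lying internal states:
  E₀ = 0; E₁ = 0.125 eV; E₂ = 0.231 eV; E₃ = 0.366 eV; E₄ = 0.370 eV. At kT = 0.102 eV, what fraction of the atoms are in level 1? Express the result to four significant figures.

Eᵢ/kT = 0, 1.22549, 2.26471, 3.58824, 3.62745.
Z = Σ e^(−Eᵢ/kT) = e^(−0) + e^(−1.22549) + e^(−2.26471) + e^(−3.58824) + e^(−3.62745) = 1.00000 + 0.293614 + 0.103860 + 0.0276469 + 0.0265839 = 1.45170.
P₁ = e^(−E₁/kT) / Z = 0.293614/1.45170 = 0.2023.

0.2023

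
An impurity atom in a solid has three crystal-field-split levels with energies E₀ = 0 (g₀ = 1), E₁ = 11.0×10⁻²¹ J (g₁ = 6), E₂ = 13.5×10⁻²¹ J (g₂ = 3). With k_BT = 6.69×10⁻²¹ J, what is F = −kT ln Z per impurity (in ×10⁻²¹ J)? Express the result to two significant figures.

Eᵢ/kT = 0, 1.644, 2.018.
Z = Σ gᵢe^(−Eᵢ/kT) = 1·e^(−0) + 6·e^(−1.644) + 3·e^(−2.018) = 1.000 + 1.159 + 0.3988 = 2.558.
F = −kT ln Z = −6.69 × ln(2.558) = −6.69 × 0.9392 = -6.3 ×10⁻²¹ J.

-6.3 ×10⁻²¹ J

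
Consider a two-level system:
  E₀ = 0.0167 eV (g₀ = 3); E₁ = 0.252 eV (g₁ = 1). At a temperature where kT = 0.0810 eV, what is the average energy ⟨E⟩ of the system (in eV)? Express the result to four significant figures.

Eᵢ/kT = 0.206173, 3.11111.
Z = Σ gᵢe^(−Eᵢ/kT) = 3·e^(−0.206173) + 1·e^(−3.11111) = 2.44108 + 0.0445515 = 2.48563.
⟨E⟩ = Σ Eᵢ gᵢe^(−Eᵢ/kT) / Z = (0.0167·2.44108 + 0.252·0.0445515) / 2.48563 = 0.02092 eV.

0.02092 eV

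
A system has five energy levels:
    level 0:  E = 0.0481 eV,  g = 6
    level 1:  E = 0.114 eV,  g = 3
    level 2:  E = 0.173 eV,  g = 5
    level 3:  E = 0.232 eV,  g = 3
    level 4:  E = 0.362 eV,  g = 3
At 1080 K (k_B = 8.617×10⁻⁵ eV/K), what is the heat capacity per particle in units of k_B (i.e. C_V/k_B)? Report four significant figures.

k_BT = 8.617×10⁻⁵ × 1080 K = 0.0930636 eV.
Eᵢ/kT = 0.516851, 1.22497, 1.85894, 2.49292, 3.88981.
Z = Σ gᵢe^(−Eᵢ/kT) = 6·e^(−0.516851) + 3·e^(−1.22497) + 5·e^(−1.85894) + 3·e^(−2.49292) + 3·e^(−3.88981) = 3.57837 + 0.881300 + 0.779189 + 0.248005 + 0.0613477 = 5.54821.
⟨E⟩ = 0.0877999 eV, ⟨E²⟩ = 0.0116147 eV².
C_V/k_B = (⟨E²⟩ − ⟨E⟩²)/(kT)² = (0.0116147 − 0.00770882)/0.00866083 = 0.4510.

0.4510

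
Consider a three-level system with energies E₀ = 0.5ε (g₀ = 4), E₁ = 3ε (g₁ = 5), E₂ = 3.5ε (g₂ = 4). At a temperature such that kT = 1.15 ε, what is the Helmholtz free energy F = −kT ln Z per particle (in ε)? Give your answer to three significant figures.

Eᵢ/kT = 0.43478, 2.6087, 3.0435.
Z = Σ gᵢe^(−Eᵢ/kT) = 4·e^(−0.43478) + 5·e^(−2.6087) + 4·e^(−3.0435) = 2.5896 + 0.36815 + 0.19067 = 3.1484.
F = −kT ln Z = −1.15 × ln(3.1484) = −1.15 × 1.1469 = -1.32 ε.

-1.32 ε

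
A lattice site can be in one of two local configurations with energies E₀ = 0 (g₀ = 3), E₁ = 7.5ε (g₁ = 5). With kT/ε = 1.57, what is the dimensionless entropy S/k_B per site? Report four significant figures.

1.179

Eᵢ/kT = 0, 4.77707.
Z = Σ gᵢe^(−Eᵢ/kT) = 3·e^(−0) + 5·e^(−4.77707) = 3.00000 + 0.0421032 = 3.04210.
⟨E⟩ = Σ EᵢPᵢ = 0.103801 ε.
S/k_B = ln Z + ⟨E⟩/kT = ln(3.04210) + 0.103801/1.57 = 1.11255 + 0.0661153 = 1.179.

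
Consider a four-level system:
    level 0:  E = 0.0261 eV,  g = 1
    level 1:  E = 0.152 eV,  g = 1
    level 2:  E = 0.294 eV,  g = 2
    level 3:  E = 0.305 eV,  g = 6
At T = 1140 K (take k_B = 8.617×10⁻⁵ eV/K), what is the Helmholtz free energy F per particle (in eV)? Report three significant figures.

-0.0294 eV

k_BT = 8.617×10⁻⁵ × 1140 K = 0.098234 eV.
Eᵢ/kT = 0.26569, 1.5473, 2.9929, 3.1048.
Z = Σ gᵢe^(−Eᵢ/kT) = 1·e^(−0.26569) + 1·e^(−1.5473) + 2·e^(−2.9929) + 6·e^(−3.1048) = 0.76668 + 0.21282 + 0.10028 + 0.26900 = 1.3488.
F = −kT ln Z = −0.098234 × ln(1.3488) = −0.098234 × 0.29922 = -0.0294 eV.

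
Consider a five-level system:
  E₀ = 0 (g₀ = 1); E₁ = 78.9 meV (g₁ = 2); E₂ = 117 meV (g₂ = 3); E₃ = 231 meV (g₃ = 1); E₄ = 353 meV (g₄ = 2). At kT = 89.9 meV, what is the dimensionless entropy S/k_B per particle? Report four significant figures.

Eᵢ/kT = 0, 0.877642, 1.30145, 2.56952, 3.92659.
Z = Σ gᵢe^(−Eᵢ/kT) = 1·e^(−0) + 2·e^(−0.877642) + 3·e^(−1.30145) + 1·e^(−2.56952) + 2·e^(−3.92659) = 1.00000 + 0.831524 + 0.816411 + 0.0765723 + 0.0394215 = 2.76393.
⟨E⟩ = Σ EᵢPᵢ = 69.7309 meV.
S/k_B = ln Z + ⟨E⟩/kT = ln(2.76393) + 69.7309/89.9 = 1.01665 + 0.775650 = 1.792.

1.792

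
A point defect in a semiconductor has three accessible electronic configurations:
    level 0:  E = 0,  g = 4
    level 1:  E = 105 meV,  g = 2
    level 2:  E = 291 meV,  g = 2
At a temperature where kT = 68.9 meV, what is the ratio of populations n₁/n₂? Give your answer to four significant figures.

14.87

n₁/n₂ = (g₁/g₂) exp[−(E₁−E₂)/kT] = (2/2) × exp(−(-186 meV)/(68.9 meV)) = (2/2) × exp(2.69956) = 14.87.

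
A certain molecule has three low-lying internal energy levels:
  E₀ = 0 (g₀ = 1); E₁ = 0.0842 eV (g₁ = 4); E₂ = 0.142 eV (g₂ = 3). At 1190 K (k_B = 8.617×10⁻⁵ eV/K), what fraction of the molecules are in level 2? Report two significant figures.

0.21

k_BT = 8.617×10⁻⁵ × 1190 K = 0.1025 eV.
Eᵢ/kT = 0, 0.8215, 1.385.
Z = Σ gᵢe^(−Eᵢ/kT) = 1·e^(−0) + 4·e^(−0.8215) + 3·e^(−1.385) = 1.000 + 1.759 + 0.7510 = 3.510.
P₂ = g₂ e^(−E₂/kT) / Z = 0.7510/3.510 = 0.21.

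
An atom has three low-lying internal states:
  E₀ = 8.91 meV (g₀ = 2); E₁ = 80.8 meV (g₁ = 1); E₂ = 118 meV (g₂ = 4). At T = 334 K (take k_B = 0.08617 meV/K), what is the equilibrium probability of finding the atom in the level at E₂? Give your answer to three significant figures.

0.0416

k_BT = 0.08617 × 334 K = 28.781 meV.
Eᵢ/kT = 0.30958, 2.8074, 4.0999.
Z = Σ gᵢe^(−Eᵢ/kT) = 2·e^(−0.30958) + 1·e^(−2.8074) + 4·e^(−4.0999) = 1.4675 + 0.060362 + 0.066297 = 1.5942.
P₂ = g₂ e^(−E₂/kT) / Z = 0.066297/1.5942 = 0.0416.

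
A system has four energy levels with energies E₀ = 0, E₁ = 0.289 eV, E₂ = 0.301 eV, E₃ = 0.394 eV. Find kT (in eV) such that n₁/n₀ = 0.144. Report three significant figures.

n₁/n₀ = exp[−(E₁−E₀)/kT] = 0.144.
⇒ (E₁−E₀)/kT = ln(1/0.144) = ln(6.9444) = 1.9379.
kT = 0.289 eV / 1.9379 = 0.149 eV.

0.149 eV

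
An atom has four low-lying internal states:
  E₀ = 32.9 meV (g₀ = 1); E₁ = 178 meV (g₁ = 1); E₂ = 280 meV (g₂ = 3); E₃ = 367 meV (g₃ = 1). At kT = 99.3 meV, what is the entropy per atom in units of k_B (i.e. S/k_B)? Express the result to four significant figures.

1.125

Eᵢ/kT = 0.331319, 1.79255, 2.81974, 3.69587.
Z = Σ gᵢe^(−Eᵢ/kT) = 1·e^(−0.331319) + 1·e^(−1.79255) + 3·e^(−2.81974) + 1·e^(−3.69587) = 0.717976 + 0.166535 + 0.178864 + 0.0248258 = 1.08820.
⟨E⟩ = Σ EᵢPᵢ = 103.343 meV.
S/k_B = ln Z + ⟨E⟩/kT = ln(1.08820) + 103.343/99.3 = 0.0845250 + 1.04072 = 1.125.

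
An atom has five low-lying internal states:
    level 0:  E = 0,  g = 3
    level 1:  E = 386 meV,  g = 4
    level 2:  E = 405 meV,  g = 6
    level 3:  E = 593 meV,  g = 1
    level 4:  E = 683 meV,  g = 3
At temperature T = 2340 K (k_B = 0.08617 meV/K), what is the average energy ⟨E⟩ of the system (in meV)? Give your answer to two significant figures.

140 meV

k_BT = 0.08617 × 2340 K = 201.6 meV.
Eᵢ/kT = 0, 1.915, 2.009, 2.941, 3.388.
Z = Σ gᵢe^(−Eᵢ/kT) = 3·e^(−0) + 4·e^(−1.915) + 6·e^(−2.009) + 1·e^(−2.941) + 3·e^(−3.388) = 3.000 + 0.5894 + 0.8047 + 0.05281 + 0.1013 = 4.548.
⟨E⟩ = Σ Eᵢ gᵢe^(−Eᵢ/kT) / Z = (0·3.000 + 386·0.5894 + 405·0.8047 + 593·0.05281 + 683·0.1013) / 4.548 = 140 meV.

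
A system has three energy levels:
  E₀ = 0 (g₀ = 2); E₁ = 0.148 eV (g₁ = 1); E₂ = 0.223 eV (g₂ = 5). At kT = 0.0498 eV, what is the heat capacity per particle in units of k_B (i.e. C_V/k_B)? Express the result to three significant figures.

Eᵢ/kT = 0, 2.9719, 4.4779.
Z = Σ gᵢe^(−Eᵢ/kT) = 2·e^(−0) + 1·e^(−2.9719) + 5·e^(−4.4779) = 2.0000 + 0.051206 + 0.056786 = 2.1080.
⟨E⟩ = 0.0096024 eV, ⟨E²⟩ = 0.0018717 eV².
C_V/k_B = (⟨E²⟩ − ⟨E⟩²)/(kT)² = (0.0018717 − 0.000092206)/0.0024800 = 0.718.

0.718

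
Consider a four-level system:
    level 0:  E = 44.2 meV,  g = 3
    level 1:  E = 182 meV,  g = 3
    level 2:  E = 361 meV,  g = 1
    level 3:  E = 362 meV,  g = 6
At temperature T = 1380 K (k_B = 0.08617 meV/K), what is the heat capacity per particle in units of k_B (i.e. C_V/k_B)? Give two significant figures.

0.78

k_BT = 0.08617 × 1380 K = 118.9 meV.
Eᵢ/kT = 0.3717, 1.531, 3.036, 3.045.
Z = Σ gᵢe^(−Eᵢ/kT) = 3·e^(−0.3717) + 3·e^(−1.531) + 1·e^(−3.036) + 6·e^(−3.045) = 2.069 + 0.6490 + 0.04803 + 0.2856 = 3.052.
⟨E⟩ = 108.2 meV, ⟨E²⟩ = 22680 meV².
C_V/k_B = (⟨E²⟩ − ⟨E⟩²)/(kT)² = (22680 − 11710)/14140 = 0.78.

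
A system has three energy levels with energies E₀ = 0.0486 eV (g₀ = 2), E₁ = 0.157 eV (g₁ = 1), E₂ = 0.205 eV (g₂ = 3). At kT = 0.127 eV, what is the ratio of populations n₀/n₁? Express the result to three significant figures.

n₀/n₁ = (g₀/g₁) exp[−(E₀−E₁)/kT] = (2/1) × exp(−(-0.1084 eV)/(0.127 eV)) = (2/1) × exp(0.85354) = 4.70.

4.70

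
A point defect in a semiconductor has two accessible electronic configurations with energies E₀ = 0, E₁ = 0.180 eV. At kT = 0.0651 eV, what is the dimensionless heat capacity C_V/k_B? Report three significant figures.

Eᵢ/kT = 0, 2.7650.
Z = Σ e^(−Eᵢ/kT) = e^(−0) + e^(−2.7650) = 1.0000 + 0.062976 = 1.0630.
⟨E⟩ = 0.010664 eV, ⟨E²⟩ = 0.0019195 eV².
C_V/k_B = (⟨E²⟩ − ⟨E⟩²)/(kT)² = (0.0019195 − 0.00011372)/0.0042380 = 0.426.

0.426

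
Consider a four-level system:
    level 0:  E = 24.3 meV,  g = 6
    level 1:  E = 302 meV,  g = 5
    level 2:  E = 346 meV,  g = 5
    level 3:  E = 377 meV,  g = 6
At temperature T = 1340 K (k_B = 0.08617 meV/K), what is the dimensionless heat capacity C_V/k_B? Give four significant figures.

0.9262

k_BT = 0.08617 × 1340 K = 115.468 meV.
Eᵢ/kT = 0.210448, 2.61544, 2.99650, 3.26497.
Z = Σ gᵢe^(−Eᵢ/kT) = 6·e^(−0.210448) + 5·e^(−2.61544) + 5·e^(−2.99650) + 6·e^(−3.26497) = 4.86133 + 0.365678 + 0.249808 + 0.229188 = 5.70600.
⟨E⟩ = 70.3474 meV, ⟨E²⟩ = 17298.0 meV².
C_V/k_B = (⟨E²⟩ − ⟨E⟩²)/(kT)² = (17298.0 − 4948.76)/13332.9 = 0.9262.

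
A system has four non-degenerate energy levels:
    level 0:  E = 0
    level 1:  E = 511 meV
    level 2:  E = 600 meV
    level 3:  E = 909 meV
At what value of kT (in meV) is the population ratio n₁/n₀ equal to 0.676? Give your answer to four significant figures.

1305 meV

n₁/n₀ = exp[−(E₁−E₀)/kT] = 0.676.
⇒ (E₁−E₀)/kT = ln(1/0.676) = ln(1.47929) = 0.391562.
kT = 511 meV / 0.391562 = 1305 meV.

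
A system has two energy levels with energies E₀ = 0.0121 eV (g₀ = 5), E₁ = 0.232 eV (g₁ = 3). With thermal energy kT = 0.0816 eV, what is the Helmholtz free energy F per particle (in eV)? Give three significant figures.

Eᵢ/kT = 0.14828, 2.8431.
Z = Σ gᵢe^(−Eᵢ/kT) = 5·e^(−0.14828) + 3·e^(−2.8431) = 4.3109 + 0.17473 = 4.4856.
F = −kT ln Z = −0.0816 × ln(4.4856) = −0.0816 × 1.5009 = -0.122 eV.

-0.122 eV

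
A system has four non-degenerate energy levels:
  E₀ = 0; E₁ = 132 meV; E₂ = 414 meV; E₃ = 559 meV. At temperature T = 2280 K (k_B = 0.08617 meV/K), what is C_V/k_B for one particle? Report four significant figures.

0.5294

k_BT = 0.08617 × 2280 K = 196.468 meV.
Eᵢ/kT = 0, 0.671865, 2.10721, 2.84525.
Z = Σ e^(−Eᵢ/kT) = e^(−0) + e^(−0.671865) + e^(−2.10721) + e^(−2.84525) = 1.00000 + 0.510755 + 0.121577 + 0.0581197 = 1.69045.
⟨E⟩ = 88.8766 meV, ⟨E²⟩ = 28334.8 meV².
C_V/k_B = (⟨E²⟩ − ⟨E⟩²)/(kT)² = (28334.8 − 7899.05)/38599.7 = 0.5294.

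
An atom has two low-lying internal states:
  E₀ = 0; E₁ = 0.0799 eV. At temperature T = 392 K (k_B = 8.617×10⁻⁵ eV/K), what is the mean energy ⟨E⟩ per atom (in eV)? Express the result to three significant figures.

k_BT = 8.617×10⁻⁵ × 392 K = 0.033779 eV.
Eᵢ/kT = 0, 2.3654.
Z = Σ e^(−Eᵢ/kT) = e^(−0) + e^(−2.3654) = 1.0000 + 0.093912 = 1.0939.
⟨E⟩ = Σ Eᵢ e^(−Eᵢ/kT) / Z = (0·1.0000 + 0.0799·0.093912) / 1.0939 = 0.00686 eV.

0.00686 eV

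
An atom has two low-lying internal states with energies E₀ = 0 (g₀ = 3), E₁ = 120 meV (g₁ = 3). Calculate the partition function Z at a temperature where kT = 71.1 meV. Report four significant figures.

Eᵢ/kT = 0, 1.68776.
Z = Σ gᵢe^(−Eᵢ/kT) = 3·e^(−0) + 3·e^(−1.68776) = 3.00000 + 0.554800 = 3.55480.

Z = 3.555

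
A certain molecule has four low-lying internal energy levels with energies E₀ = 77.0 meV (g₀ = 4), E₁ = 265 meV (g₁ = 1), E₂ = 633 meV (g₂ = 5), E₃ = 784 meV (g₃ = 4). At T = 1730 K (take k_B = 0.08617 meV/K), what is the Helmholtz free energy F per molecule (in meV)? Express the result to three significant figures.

k_BT = 0.08617 × 1730 K = 149.07 meV.
Eᵢ/kT = 0.51654, 1.7777, 4.2463, 5.2593.
Z = Σ gᵢe^(−Eᵢ/kT) = 4·e^(−0.51654) + 1·e^(−1.7777) + 5·e^(−4.2463) + 4·e^(−5.2593) = 2.3863 + 0.16903 + 0.071586 + 0.020796 = 2.6477.
F = −kT ln Z = −149.07 × ln(2.6477) = −149.07 × 0.97369 = -145 meV.

-145 meV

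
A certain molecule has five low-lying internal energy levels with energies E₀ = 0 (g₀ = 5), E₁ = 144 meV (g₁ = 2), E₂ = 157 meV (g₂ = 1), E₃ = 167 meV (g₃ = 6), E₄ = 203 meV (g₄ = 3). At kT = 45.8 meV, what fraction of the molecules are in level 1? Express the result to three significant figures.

0.0162

Eᵢ/kT = 0, 3.1441, 3.4279, 3.6463, 4.4323.
Z = Σ gᵢe^(−Eᵢ/kT) = 5·e^(−0) + 2·e^(−3.1441) + 1·e^(−3.4279) + 6·e^(−3.6463) + 3·e^(−4.4323) = 5.0000 + 0.086211 + 0.032455 + 0.15652 + 0.035661 = 5.3108.
P₁ = g₁ e^(−E₁/kT) / Z = 0.086211/5.3108 = 0.0162.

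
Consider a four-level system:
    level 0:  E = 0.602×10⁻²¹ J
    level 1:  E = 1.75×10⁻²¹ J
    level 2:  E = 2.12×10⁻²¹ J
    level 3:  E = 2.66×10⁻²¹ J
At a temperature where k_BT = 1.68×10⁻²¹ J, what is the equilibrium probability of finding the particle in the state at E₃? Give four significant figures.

0.1333

Eᵢ/kT = 0.358333, 1.04167, 1.26190, 1.58333.
Z = Σ e^(−Eᵢ/kT) = e^(−0.358333) + e^(−1.04167) + e^(−1.26190) + e^(−1.58333) = 0.698840 + 0.352865 + 0.283116 + 0.205290 = 1.54011.
P₃ = e^(−E₃/kT) / Z = 0.205290/1.54011 = 0.1333.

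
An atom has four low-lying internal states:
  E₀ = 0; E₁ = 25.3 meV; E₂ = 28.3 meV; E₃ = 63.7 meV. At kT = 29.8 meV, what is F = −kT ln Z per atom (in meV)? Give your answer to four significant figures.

-19.64 meV

Eᵢ/kT = 0, 0.848993, 0.949664, 2.13758.
Z = Σ e^(−Eᵢ/kT) = e^(−0) + e^(−0.848993) + e^(−0.949664) + e^(−2.13758) = 1.00000 + 0.427846 + 0.386871 + 0.117940 = 1.93266.
F = −kT ln Z = −29.8 × ln(1.93266) = −29.8 × 0.658897 = -19.64 meV.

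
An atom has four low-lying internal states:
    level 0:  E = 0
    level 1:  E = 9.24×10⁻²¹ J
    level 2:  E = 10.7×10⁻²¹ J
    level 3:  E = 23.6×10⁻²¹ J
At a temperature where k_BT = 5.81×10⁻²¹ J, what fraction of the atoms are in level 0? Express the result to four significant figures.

Eᵢ/kT = 0, 1.59036, 1.84165, 4.06196.
Z = Σ e^(−Eᵢ/kT) = e^(−0) + e^(−1.59036) + e^(−1.84165) + e^(−4.06196) = 1.00000 + 0.203852 + 0.158556 + 0.0172152 = 1.37962.
P₀ = e^(−E₀/kT) / Z = 1.00000/1.37962 = 0.7248.

0.7248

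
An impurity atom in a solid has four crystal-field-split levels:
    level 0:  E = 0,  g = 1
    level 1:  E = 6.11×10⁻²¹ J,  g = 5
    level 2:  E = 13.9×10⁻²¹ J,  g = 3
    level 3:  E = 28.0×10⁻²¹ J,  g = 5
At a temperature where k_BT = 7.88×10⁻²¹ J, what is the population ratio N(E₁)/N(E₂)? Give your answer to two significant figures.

4.5

n₁/n₂ = (g₁/g₂) exp[−(E₁−E₂)/kT] = (5/3) × exp(−(-7.79 ×10⁻²¹ J)/(7.88 ×10⁻²¹ J)) = (5/3) × exp(0.9886) = 4.5.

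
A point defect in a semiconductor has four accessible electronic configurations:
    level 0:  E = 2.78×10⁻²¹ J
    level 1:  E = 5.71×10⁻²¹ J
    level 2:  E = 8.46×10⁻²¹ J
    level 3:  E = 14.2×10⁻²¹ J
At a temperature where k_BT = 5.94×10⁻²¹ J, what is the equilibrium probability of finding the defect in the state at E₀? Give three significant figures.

0.467

Eᵢ/kT = 0.46801, 0.96128, 1.4242, 2.3906.
Z = Σ e^(−Eᵢ/kT) = e^(−0.46801) + e^(−0.96128) + e^(−1.4242) + e^(−2.3906) = 0.62625 + 0.38240 + 0.24070 + 0.091575 = 1.3409.
P₀ = e^(−E₀/kT) / Z = 0.62625/1.3409 = 0.467.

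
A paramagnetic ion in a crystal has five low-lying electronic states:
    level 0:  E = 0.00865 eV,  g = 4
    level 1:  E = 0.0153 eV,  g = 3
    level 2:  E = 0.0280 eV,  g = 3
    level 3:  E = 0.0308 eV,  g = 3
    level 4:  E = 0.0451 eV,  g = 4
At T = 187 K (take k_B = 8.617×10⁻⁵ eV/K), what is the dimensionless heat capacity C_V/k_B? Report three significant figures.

k_BT = 8.617×10⁻⁵ × 187 K = 0.016114 eV.
Eᵢ/kT = 0.53680, 0.94948, 1.7376, 1.9114, 2.7988.
Z = Σ gᵢe^(−Eᵢ/kT) = 4·e^(−0.53680) + 3·e^(−0.94948) + 3·e^(−1.7376) + 3·e^(−1.9114) + 4·e^(−2.7988) = 2.3385 + 1.1608 + 0.52783 + 0.44362 + 0.24353 = 4.7143.
⟨E⟩ = 0.016421 eV, ⟨E²⟩ = 0.00037687 eV².
C_V/k_B = (⟨E²⟩ − ⟨E⟩²)/(kT)² = (0.00037687 − 0.00026965)/0.00025966 = 0.413.

0.413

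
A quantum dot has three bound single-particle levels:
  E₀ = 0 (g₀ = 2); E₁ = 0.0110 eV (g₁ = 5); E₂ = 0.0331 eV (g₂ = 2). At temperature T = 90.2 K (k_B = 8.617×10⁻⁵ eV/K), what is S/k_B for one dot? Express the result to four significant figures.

1.744

k_BT = 8.617×10⁻⁵ × 90.2 K = 0.00777253 eV.
Eᵢ/kT = 0, 1.41524, 4.25859.
Z = Σ gᵢe^(−Eᵢ/kT) = 2·e^(−0) + 5·e^(−1.41524) + 2·e^(−4.25859) = 2.00000 + 1.21434 + 0.0282845 = 3.24262.
⟨E⟩ = Σ EᵢPᵢ = 0.00440815 eV.
S/k_B = ln Z + ⟨E⟩/kT = ln(3.24262) + 0.00440815/0.00777253 = 1.17638 + 0.567145 = 1.744.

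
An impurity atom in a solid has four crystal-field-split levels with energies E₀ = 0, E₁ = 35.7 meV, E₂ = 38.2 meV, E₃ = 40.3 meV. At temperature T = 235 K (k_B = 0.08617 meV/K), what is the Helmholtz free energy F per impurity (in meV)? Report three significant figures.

k_BT = 0.08617 × 235 K = 20.250 meV.
Eᵢ/kT = 0, 1.7630, 1.8864, 1.9901.
Z = Σ e^(−Eᵢ/kT) = e^(−0) + e^(−1.7630) + e^(−1.8864) + e^(−1.9901) = 1.0000 + 0.17153 + 0.15162 + 0.13668 = 1.4598.
F = −kT ln Z = −20.250 × ln(1.4598) = −20.250 × 0.37830 = -7.66 meV.

-7.66 meV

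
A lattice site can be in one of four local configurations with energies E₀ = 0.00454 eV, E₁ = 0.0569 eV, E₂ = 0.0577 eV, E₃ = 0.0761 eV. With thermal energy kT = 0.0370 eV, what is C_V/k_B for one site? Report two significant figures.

0.58

Eᵢ/kT = 0.1227, 1.538, 1.559, 2.057.
Z = Σ e^(−Eᵢ/kT) = e^(−0.1227) + e^(−1.538) + e^(−1.559) + e^(−2.057) = 0.8845 + 0.2148 + 0.2103 + 0.1278 = 1.437.
⟨E⟩ = 0.02651 eV, ⟨E²⟩ = 0.001499 eV².
C_V/k_B = (⟨E²⟩ − ⟨E⟩²)/(kT)² = (0.001499 − 0.0007028)/0.001369 = 0.58.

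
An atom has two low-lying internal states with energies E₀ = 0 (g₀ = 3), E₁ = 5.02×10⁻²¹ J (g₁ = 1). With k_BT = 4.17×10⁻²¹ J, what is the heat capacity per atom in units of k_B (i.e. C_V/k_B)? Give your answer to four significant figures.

0.1198

Eᵢ/kT = 0, 1.20384.
Z = Σ gᵢe^(−Eᵢ/kT) = 3·e^(−0) + 1·e^(−1.20384) = 3.00000 + 0.300040 = 3.30004.
⟨E⟩ = 0.456419, ⟨E²⟩ = 2.29122.
C_V/k_B = (⟨E²⟩ − ⟨E⟩²)/(kT)² = (2.29122 − 0.208318)/17.3889 = 0.1198.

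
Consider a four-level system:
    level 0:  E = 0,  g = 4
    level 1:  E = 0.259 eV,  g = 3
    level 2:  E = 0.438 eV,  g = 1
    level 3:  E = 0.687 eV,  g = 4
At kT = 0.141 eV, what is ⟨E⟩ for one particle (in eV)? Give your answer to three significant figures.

Eᵢ/kT = 0, 1.8369, 3.1064, 4.8723.
Z = Σ gᵢe^(−Eᵢ/kT) = 4·e^(−0) + 3·e^(−1.8369) + 1·e^(−3.1064) + 4·e^(−4.8723) = 4.0000 + 0.47793 + 0.044762 + 0.030623 = 4.5533.
⟨E⟩ = Σ Eᵢ gᵢe^(−Eᵢ/kT) / Z = (0·4.0000 + 0.259·0.47793 + 0.438·0.044762 + 0.687·0.030623) / 4.5533 = 0.0361 eV.

0.0361 eV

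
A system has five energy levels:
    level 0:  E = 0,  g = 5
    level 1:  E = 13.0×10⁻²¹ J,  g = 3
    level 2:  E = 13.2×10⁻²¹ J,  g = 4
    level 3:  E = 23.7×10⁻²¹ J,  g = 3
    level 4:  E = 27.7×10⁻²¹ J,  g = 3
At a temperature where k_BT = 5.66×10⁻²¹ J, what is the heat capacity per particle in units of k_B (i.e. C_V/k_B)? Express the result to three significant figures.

0.767

Eᵢ/kT = 0, 2.2968, 2.3322, 4.1873, 4.8940.
Z = Σ gᵢe^(−Eᵢ/kT) = 5·e^(−0) + 3·e^(−2.2968) + 4·e^(−2.3322) + 3·e^(−4.1873) + 3·e^(−4.8940) = 5.0000 + 0.30174 + 0.38833 + 0.045562 + 0.022474 = 5.7581.
⟨E⟩ = 1.8671, ⟨E²⟩ = 28.046.
C_V/k_B = (⟨E²⟩ − ⟨E⟩²)/(kT)² = (28.046 − 3.4861)/32.036 = 0.767.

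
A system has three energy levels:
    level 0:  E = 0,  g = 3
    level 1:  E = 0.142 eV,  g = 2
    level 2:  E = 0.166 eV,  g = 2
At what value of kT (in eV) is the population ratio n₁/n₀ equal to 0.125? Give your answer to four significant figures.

n₁/n₀ = (g₁/g₀) exp[−(E₁−E₀)/kT] = 0.125.
⇒ (E₁−E₀)/kT = ln((2/3)/0.125) = ln(5.33333) = 1.67398.
kT = 0.142 eV / 1.67398 = 0.08483 eV.

0.08483 eV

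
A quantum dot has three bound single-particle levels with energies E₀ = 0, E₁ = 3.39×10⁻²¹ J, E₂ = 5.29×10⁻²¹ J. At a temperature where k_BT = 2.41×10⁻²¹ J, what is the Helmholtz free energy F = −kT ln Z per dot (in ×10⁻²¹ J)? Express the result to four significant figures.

Eᵢ/kT = 0, 1.40664, 2.19502.
Z = Σ e^(−Eᵢ/kT) = e^(−0) + e^(−1.40664) + e^(−2.19502) = 1.00000 + 0.244965 + 0.111356 = 1.35632.
F = −kT ln Z = −2.41 × ln(1.35632) = −2.41 × 0.304775 = -0.7345 ×10⁻²¹ J.

-0.7345 ×10⁻²¹ J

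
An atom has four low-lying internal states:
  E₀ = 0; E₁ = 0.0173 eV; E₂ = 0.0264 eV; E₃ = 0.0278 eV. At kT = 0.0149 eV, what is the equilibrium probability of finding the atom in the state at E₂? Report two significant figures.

Eᵢ/kT = 0, 1.161, 1.772, 1.866.
Z = Σ e^(−Eᵢ/kT) = e^(−0) + e^(−1.161) + e^(−1.772) + e^(−1.866) = 1.000 + 0.3132 + 0.1700 + 0.1547 = 1.638.
P₂ = e^(−E₂/kT) / Z = 0.1700/1.638 = 0.10.

0.10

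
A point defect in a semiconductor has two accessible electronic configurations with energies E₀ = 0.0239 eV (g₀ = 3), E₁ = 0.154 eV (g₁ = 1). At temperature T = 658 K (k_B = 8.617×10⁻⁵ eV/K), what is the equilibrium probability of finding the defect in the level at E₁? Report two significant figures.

0.033

k_BT = 8.617×10⁻⁵ × 658 K = 0.05670 eV.
Eᵢ/kT = 0.4215, 2.716.
Z = Σ gᵢe^(−Eᵢ/kT) = 3·e^(−0.4215) + 1·e^(−2.716) = 1.968 + 0.06614 = 2.034.
P₁ = g₁ e^(−E₁/kT) / Z = 0.06614/2.034 = 0.033.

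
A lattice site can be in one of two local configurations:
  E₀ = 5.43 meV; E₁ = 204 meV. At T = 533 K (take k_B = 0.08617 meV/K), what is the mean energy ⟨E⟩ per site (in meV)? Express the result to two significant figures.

8.0 meV

k_BT = 0.08617 × 533 K = 45.93 meV.
Eᵢ/kT = 0.1182, 4.442.
Z = Σ e^(−Eᵢ/kT) = e^(−0.1182) + e^(−4.442) = 0.8885 + 0.01177 = 0.9003.
⟨E⟩ = Σ Eᵢ e^(−Eᵢ/kT) / Z = (5.43·0.8885 + 204·0.01177) / 0.9003 = 8.0 meV.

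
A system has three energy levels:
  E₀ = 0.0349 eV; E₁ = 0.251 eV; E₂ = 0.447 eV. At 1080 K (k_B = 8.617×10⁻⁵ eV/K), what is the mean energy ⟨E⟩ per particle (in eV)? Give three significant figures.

k_BT = 8.617×10⁻⁵ × 1080 K = 0.093064 eV.
Eᵢ/kT = 0.37501, 2.6971, 4.8031.
Z = Σ e^(−Eᵢ/kT) = e^(−0.37501) + e^(−2.6971) + e^(−4.8031) = 0.68728 + 0.067401 + 0.0082043 = 0.76289.
⟨E⟩ = Σ Eᵢ e^(−Eᵢ/kT) / Z = (0.0349·0.68728 + 0.251·0.067401 + 0.447·0.0082043) / 0.76289 = 0.0584 eV.

0.0584 eV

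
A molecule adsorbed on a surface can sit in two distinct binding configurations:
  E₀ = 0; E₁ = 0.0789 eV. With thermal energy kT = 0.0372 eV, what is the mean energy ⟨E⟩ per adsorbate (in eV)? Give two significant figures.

Eᵢ/kT = 0, 2.121.
Z = Σ e^(−Eᵢ/kT) = e^(−0) + e^(−2.121) = 1.000 + 0.1199 = 1.120.
⟨E⟩ = Σ Eᵢ e^(−Eᵢ/kT) / Z = (0·1.000 + 0.0789·0.1199) / 1.120 = 0.0084 eV.

0.0084 eV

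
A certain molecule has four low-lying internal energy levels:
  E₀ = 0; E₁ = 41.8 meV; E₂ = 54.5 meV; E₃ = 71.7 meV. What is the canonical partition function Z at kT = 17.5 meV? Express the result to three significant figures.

Eᵢ/kT = 0, 2.3886, 3.1143, 4.0971.
Z = Σ e^(−Eᵢ/kT) = e^(−0) + e^(−2.3886) + e^(−3.1143) + e^(−4.0971) = 1.0000 + 0.091758 + 0.044410 + 0.016621 = 1.1528.

Z = 1.15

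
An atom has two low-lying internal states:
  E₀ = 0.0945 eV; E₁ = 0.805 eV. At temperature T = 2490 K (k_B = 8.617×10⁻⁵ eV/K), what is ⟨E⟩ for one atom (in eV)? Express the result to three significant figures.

0.119 eV

k_BT = 8.617×10⁻⁵ × 2490 K = 0.21456 eV.
Eᵢ/kT = 0.44044, 3.7519.
Z = Σ e^(−Eᵢ/kT) = e^(−0.44044) + e^(−3.7519) = 0.64375 + 0.023473 = 0.66722.
⟨E⟩ = Σ Eᵢ e^(−Eᵢ/kT) / Z = (0.0945·0.64375 + 0.805·0.023473) / 0.66722 = 0.119 eV.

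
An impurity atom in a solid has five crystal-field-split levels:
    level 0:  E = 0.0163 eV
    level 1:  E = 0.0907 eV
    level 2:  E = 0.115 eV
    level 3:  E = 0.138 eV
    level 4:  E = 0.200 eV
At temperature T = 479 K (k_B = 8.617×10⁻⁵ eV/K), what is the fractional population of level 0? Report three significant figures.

0.757

k_BT = 8.617×10⁻⁵ × 479 K = 0.041275 eV.
Eᵢ/kT = 0.39491, 2.1975, 2.7862, 3.3434, 4.8455.
Z = Σ e^(−Eᵢ/kT) = e^(−0.39491) + e^(−2.1975) + e^(−2.7862) + e^(−3.3434) + e^(−4.8455) = 0.67374 + 0.11108 + 0.061655 + 0.035317 + 0.0078637 = 0.88966.
P₀ = e^(−E₀/kT) / Z = 0.67374/0.88966 = 0.757.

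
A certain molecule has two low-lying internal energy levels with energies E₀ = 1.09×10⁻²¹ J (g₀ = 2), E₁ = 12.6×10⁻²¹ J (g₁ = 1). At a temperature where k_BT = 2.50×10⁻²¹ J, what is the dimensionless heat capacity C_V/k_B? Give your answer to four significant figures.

0.1051

Eᵢ/kT = 0.436000, 5.04000.
Z = Σ gᵢe^(−Eᵢ/kT) = 2·e^(−0.436000) + 1·e^(−5.04000) = 1.29324 + 0.00647375 = 1.29971.
⟨E⟩ = 1.14733, ⟨E²⟩ = 1.97296.
C_V/k_B = (⟨E²⟩ − ⟨E⟩²)/(kT)² = (1.97296 − 1.31637)/6.25000 = 0.1051.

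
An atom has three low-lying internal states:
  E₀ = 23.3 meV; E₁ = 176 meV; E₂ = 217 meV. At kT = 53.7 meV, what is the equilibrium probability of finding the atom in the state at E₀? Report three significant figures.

0.921

Eᵢ/kT = 0.43389, 3.2775, 4.0410.
Z = Σ e^(−Eᵢ/kT) = e^(−0.43389) + e^(−3.2775) + e^(−4.0410) = 0.64798 + 0.037722 + 0.017580 = 0.70328.
P₀ = e^(−E₀/kT) / Z = 0.64798/0.70328 = 0.921.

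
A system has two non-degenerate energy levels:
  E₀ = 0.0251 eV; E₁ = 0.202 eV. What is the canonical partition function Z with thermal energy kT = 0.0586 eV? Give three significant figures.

Eᵢ/kT = 0.42833, 3.4471.
Z = Σ e^(−Eᵢ/kT) = e^(−0.42833) + e^(−3.4471) = 0.65160 + 0.031838 = 0.68344.

Z = 0.683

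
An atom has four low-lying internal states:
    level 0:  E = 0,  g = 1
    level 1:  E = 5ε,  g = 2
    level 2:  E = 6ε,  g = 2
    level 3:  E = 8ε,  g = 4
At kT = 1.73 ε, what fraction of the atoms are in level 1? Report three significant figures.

Eᵢ/kT = 0, 2.8902, 3.4682, 4.6243.
Z = Σ gᵢe^(−Eᵢ/kT) = 1·e^(−0) + 2·e^(−2.8902) + 2·e^(−3.4682) + 4·e^(−4.6243) = 1.0000 + 0.11113 + 0.062346 + 0.039242 = 1.2127.
P₁ = g₁ e^(−E₁/kT) / Z = 0.11113/1.2127 = 0.0916.

0.0916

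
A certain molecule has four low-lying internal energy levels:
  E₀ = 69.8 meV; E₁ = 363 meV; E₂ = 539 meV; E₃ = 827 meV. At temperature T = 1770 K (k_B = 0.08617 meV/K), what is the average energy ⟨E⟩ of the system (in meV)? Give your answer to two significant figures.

130 meV

k_BT = 0.08617 × 1770 K = 152.5 meV.
Eᵢ/kT = 0.4577, 2.380, 3.534, 5.423.
Z = Σ e^(−Eᵢ/kT) = e^(−0.4577) + e^(−2.380) + e^(−3.534) + e^(−5.423) = 0.6327 + 0.09255 + 0.02919 + 0.004414 = 0.7589.
⟨E⟩ = Σ Eᵢ e^(−Eᵢ/kT) / Z = (69.8·0.6327 + 363·0.09255 + 539·0.02919 + 827·0.004414) / 0.7589 = 130 meV.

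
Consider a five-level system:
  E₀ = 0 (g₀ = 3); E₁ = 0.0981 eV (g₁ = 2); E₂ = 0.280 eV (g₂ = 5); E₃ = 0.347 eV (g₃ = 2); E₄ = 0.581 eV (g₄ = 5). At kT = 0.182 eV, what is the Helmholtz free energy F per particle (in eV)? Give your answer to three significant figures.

Eᵢ/kT = 0, 0.53901, 1.5385, 1.9066, 3.1923.
Z = Σ gᵢe^(−Eᵢ/kT) = 3·e^(−0) + 2·e^(−0.53901) + 5·e^(−1.5385) + 2·e^(−1.9066) + 5·e^(−3.1923) = 3.0000 + 1.1667 + 1.0735 + 0.29717 + 0.20539 = 5.7428.
F = −kT ln Z = −0.182 × ln(5.7428) = −0.182 × 1.7479 = -0.318 eV.

-0.318 eV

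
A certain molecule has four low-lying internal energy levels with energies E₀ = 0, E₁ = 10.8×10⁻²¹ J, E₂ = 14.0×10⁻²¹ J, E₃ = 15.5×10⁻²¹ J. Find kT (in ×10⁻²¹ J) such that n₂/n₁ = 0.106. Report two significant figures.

1.4 ×10⁻²¹ J

n₂/n₁ = exp[−(E₂−E₁)/kT] = 0.106.
⇒ (E₂−E₁)/kT = ln(1/0.106) = ln(9.434) = 2.244.
kT = 3.2 ×10⁻²¹ J / 2.244 = 1.4 ×10⁻²¹ J.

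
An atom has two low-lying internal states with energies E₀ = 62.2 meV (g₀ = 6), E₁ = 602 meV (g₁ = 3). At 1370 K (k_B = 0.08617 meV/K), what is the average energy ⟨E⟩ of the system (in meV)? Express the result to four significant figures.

64.97 meV

k_BT = 0.08617 × 1370 K = 118.053 meV.
Eᵢ/kT = 0.526882, 5.09940.
Z = Σ gᵢe^(−Eᵢ/kT) = 6·e^(−0.526882) + 3·e^(−5.09940) = 3.54266 + 0.0183012 = 3.56096.
⟨E⟩ = Σ Eᵢ gᵢe^(−Eᵢ/kT) / Z = (62.2·3.54266 + 602·0.0183012) / 3.56096 = 64.97 meV.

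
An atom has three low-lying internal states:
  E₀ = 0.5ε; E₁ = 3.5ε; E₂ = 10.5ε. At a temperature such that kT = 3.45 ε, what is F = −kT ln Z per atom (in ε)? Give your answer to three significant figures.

-0.839 ε

Eᵢ/kT = 0.14493, 1.0145, 3.0435.
Z = Σ e^(−Eᵢ/kT) = e^(−0.14493) + e^(−1.0145) + e^(−3.0435) = 0.86508 + 0.36258 + 0.047668 = 1.2753.
F = −kT ln Z = −3.45 × ln(1.2753) = −3.45 × 0.24318 = -0.839 ε.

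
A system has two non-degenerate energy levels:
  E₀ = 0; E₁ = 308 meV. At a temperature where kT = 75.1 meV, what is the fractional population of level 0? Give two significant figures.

0.98

Eᵢ/kT = 0, 4.101.
Z = Σ e^(−Eᵢ/kT) = e^(−0) + e^(−4.101) = 1.000 + 0.01656 = 1.017.
P₀ = e^(−E₀/kT) / Z = 1.000/1.017 = 0.98.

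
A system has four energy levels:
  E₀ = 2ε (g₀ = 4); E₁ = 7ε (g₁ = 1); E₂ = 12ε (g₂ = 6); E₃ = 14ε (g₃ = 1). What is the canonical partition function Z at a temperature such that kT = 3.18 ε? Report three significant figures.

Z = 2.39

Eᵢ/kT = 0.62893, 2.2013, 3.7736, 4.4025.
Z = Σ gᵢe^(−Eᵢ/kT) = 4·e^(−0.62893) + 1·e^(−2.2013) + 6·e^(−3.7736) + 1·e^(−4.4025) = 2.1326 + 0.11066 + 0.13782 + 0.012247 = 2.3933.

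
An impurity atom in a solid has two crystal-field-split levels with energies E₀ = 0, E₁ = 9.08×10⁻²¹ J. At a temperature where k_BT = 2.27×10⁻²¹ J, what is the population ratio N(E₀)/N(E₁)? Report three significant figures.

54.6

n₀/n₁ = exp[−(E₀−E₁)/kT] = exp(−(-9.08 ×10⁻²¹ J)/(2.27 ×10⁻²¹ J)) = exp(4.0000) = 54.6.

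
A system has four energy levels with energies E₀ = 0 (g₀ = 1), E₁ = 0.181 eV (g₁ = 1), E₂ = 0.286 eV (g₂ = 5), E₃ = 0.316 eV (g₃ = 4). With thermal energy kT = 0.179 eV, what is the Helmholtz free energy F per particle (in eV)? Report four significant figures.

-0.2002 eV

Eᵢ/kT = 0, 1.01117, 1.59777, 1.76536.
Z = Σ gᵢe^(−Eᵢ/kT) = 1·e^(−0) + 1·e^(−1.01117) + 5·e^(−1.59777) + 4·e^(−1.76536) = 1.00000 + 0.363793 + 1.01174 + 0.684501 = 3.06003.
F = −kT ln Z = −0.179 × ln(3.06003) = −0.179 × 1.11842 = -0.2002 eV.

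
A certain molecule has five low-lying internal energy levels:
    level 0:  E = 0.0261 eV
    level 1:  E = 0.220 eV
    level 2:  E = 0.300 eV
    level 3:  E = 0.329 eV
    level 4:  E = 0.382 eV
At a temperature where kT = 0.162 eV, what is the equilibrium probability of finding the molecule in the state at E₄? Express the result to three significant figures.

Eᵢ/kT = 0.16111, 1.3580, 1.8519, 2.0309, 2.3580.
Z = Σ e^(−Eᵢ/kT) = e^(−0.16111) + e^(−1.3580) + e^(−1.8519) + e^(−2.0309) + e^(−2.3580) = 0.85120 + 0.25717 + 0.15694 + 0.13122 + 0.094609 = 1.4911.
P₄ = e^(−E₄/kT) / Z = 0.094609/1.4911 = 0.0634.

0.0634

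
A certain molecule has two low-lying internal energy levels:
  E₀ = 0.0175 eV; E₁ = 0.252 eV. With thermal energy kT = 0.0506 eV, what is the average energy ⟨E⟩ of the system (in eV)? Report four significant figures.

0.01976 eV

Eᵢ/kT = 0.345850, 4.98024.
Z = Σ e^(−Eᵢ/kT) = e^(−0.345850) + e^(−4.98024) = 0.707619 + 0.00687241 = 0.714491.
⟨E⟩ = Σ Eᵢ e^(−Eᵢ/kT) / Z = (0.0175·0.707619 + 0.252·0.00687241) / 0.714491 = 0.01976 eV.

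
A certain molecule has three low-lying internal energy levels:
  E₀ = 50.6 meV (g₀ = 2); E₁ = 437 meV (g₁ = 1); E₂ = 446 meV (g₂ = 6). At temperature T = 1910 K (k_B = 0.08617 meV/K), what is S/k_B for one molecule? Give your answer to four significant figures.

k_BT = 0.08617 × 1910 K = 164.585 meV.
Eᵢ/kT = 0.307440, 2.65516, 2.70985.
Z = Σ gᵢe^(−Eᵢ/kT) = 2·e^(−0.307440) + 1·e^(−2.65516) + 6·e^(−2.70985) = 1.47065 + 0.0702876 + 0.399281 = 1.94022.
⟨E⟩ = Σ EᵢPᵢ = 145.968 meV.
S/k_B = ln Z + ⟨E⟩/kT = ln(1.94022) + 145.968/164.585 = 0.662801 + 0.886885 = 1.550.

1.550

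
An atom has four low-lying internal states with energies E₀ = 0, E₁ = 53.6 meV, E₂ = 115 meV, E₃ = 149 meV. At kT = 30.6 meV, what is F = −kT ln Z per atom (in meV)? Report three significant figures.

Eᵢ/kT = 0, 1.7516, 3.7582, 4.8693.
Z = Σ e^(−Eᵢ/kT) = e^(−0) + e^(−1.7516) + e^(−3.7582) + e^(−4.8693) = 1.0000 + 0.17350 + 0.023326 + 0.0076787 = 1.2045.
F = −kT ln Z = −30.6 × ln(1.2045) = −30.6 × 0.18606 = -5.69 meV.

-5.69 meV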